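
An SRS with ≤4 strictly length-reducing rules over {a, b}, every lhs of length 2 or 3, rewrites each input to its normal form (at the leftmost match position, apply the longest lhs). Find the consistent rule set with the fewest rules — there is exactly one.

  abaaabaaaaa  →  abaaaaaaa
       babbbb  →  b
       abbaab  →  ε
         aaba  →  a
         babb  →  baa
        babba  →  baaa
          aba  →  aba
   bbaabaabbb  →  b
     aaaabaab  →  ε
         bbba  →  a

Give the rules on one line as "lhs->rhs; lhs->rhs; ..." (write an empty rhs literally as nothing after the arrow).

aab->bb; abb->aa; bb->; bbb->

  | abaaabaaaaa => ababbaaaaa => abaaaaaaa
  | babbbb => baabb => bbbb => b
  | abbaab => aaaab => aabb => bbb => ε
  | aaba => bba => a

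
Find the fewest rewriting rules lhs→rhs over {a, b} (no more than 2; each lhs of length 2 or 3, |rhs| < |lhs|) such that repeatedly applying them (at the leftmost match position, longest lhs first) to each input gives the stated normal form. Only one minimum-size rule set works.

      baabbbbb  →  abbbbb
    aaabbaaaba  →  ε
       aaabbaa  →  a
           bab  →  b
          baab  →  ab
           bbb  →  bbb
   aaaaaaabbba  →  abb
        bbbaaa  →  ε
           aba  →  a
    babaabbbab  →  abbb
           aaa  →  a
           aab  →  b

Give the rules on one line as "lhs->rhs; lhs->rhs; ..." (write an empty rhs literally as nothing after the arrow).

aa->; ba->

  | baabbbbb => abbbbb
  | aaabbaaaba => abbaaaba => abaaba => aaba => ba => ε
  | aaabbaa => abbaa => aba => a
  | bab => b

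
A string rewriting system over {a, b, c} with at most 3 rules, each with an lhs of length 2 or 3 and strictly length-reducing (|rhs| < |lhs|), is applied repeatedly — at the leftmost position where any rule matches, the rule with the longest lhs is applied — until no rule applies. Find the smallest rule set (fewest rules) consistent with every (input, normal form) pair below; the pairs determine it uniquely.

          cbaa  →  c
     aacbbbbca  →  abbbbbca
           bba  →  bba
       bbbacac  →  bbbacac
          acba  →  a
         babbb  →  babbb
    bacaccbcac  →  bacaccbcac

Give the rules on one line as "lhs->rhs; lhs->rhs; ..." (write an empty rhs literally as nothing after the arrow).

  | cbaa => c
  | aacbbbbca => abbbbbca
  | bba
  | bbbacac

aac->ab; acb->; baa->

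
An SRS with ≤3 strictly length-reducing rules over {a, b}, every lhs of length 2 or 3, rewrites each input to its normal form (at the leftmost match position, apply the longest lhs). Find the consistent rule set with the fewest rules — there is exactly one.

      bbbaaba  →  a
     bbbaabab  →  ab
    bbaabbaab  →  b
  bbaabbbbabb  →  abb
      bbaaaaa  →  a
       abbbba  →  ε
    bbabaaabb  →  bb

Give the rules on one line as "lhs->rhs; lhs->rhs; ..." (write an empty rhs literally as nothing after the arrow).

  | bbbaaba => bbaaba => baaba => aaba => ba => a
  | bbbaabab => bbaabab => baabab => aabab => bab => ab
  | bbaabbaab => baabbaab => aabbaab => bbaab => baab => aab => b
  | bbaabbbbabb => baabbbbabb => aabbbbabb => bbbbabb => bbbabb => bbabb => babb => abb

aa->; ba->a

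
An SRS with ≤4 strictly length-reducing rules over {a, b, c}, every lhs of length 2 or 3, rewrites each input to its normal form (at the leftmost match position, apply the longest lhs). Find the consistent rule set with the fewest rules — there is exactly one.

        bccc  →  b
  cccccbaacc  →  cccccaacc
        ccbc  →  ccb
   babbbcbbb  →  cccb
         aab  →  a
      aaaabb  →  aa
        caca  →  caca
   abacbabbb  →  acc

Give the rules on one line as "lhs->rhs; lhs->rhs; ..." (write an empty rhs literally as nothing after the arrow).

ab->; ba->a; bb->c; bc->b

  | bccc => bcc => bc => b
  | cccccbaacc => cccccaacc
  | ccbc => ccb
  | babbbcbbb => abbbcbbb => bbcbbb => ccbbb => cccb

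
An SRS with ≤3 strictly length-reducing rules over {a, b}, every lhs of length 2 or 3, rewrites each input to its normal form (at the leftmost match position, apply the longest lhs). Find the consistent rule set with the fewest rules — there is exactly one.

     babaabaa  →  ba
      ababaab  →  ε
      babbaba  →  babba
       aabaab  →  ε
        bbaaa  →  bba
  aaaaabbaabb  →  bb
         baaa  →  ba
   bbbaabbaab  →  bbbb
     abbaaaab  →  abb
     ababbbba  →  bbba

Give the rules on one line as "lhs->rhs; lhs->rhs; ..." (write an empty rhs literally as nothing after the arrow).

aa->a; aab->; aba->aa

  | babaabaa => baaabaa => baabaa => baa => ba
  | ababaab => aabaab => aab => ε
  | babbaba => babbaa => babba
  | aabaab => aab => ε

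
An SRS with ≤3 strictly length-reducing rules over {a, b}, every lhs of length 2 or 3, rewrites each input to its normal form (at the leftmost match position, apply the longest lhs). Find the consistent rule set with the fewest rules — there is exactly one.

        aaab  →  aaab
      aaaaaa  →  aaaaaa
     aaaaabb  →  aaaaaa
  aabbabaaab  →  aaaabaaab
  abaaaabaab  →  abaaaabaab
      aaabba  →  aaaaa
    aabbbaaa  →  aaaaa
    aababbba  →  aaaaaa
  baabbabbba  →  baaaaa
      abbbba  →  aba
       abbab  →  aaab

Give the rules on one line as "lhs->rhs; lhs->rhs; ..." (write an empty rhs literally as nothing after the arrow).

bab->aa; bb->a; bbb->

  | aaab
  | aaaaaa
  | aaaaabb => aaaaaa
  | aabbabaaab => aaaabaaab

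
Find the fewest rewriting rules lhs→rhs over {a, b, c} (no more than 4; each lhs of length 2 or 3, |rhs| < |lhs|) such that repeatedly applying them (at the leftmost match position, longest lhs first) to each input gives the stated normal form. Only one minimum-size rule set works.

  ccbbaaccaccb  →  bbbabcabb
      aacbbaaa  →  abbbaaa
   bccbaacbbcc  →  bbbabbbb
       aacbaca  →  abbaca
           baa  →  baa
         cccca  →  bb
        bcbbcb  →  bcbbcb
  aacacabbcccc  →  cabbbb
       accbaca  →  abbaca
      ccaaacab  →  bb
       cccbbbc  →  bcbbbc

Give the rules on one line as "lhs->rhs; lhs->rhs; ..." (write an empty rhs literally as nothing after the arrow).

aac->ab; aba->; cc->b; cca->b

  | ccbbaaccaccb => bbbaaccaccb => bbbabcaccb => bbbabcabb
  | aacbbaaa => abbbaaa
  | bccbaacbbcc => bbbaacbbcc => bbbabbbcc => bbbabbbb
  | aacbaca => abbaca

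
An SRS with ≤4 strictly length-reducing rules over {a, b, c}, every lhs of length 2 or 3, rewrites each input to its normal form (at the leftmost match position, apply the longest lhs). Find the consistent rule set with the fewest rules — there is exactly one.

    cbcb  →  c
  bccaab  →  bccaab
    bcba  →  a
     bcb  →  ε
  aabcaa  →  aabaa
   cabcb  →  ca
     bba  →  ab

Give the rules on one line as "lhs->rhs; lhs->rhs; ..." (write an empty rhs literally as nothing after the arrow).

bba->ab; bca->ba; bcb->

  | cbcb => c
  | bccaab
  | bcba => a
  | bcb => ε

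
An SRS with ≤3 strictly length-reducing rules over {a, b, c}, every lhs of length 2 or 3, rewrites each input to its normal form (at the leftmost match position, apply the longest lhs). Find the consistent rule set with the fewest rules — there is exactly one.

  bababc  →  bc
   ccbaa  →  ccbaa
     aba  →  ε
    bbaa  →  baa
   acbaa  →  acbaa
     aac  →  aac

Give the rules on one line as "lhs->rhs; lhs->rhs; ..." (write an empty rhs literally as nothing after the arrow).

aba->; bb->b

  | bababc => bbc => bc
  | ccbaa
  | aba => ε
  | bbaa => baa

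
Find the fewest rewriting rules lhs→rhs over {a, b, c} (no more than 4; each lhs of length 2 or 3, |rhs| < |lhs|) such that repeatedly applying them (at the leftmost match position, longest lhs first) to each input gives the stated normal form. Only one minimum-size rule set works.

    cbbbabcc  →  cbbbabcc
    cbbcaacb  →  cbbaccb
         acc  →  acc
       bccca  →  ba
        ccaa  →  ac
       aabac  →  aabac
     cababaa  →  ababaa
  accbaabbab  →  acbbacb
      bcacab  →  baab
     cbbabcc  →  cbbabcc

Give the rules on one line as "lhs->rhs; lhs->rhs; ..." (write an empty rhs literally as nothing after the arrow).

  | cbbbabcc
  | cbbcaacb => cbbaccb
  | acc
  | bccca => bcca => bca => ba

abb->ca; ca->a; caa->ac; cba->bb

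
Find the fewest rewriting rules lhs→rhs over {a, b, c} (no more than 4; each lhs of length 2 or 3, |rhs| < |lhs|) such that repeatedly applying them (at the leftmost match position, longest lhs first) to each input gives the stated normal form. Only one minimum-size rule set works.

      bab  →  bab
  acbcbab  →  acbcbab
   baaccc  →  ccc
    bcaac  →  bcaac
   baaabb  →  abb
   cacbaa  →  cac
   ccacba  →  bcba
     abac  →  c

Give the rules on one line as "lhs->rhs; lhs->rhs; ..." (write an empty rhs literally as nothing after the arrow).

aba->; baa->; cca->b

  | bab
  | acbcbab
  | baaccc => ccc
  | bcaac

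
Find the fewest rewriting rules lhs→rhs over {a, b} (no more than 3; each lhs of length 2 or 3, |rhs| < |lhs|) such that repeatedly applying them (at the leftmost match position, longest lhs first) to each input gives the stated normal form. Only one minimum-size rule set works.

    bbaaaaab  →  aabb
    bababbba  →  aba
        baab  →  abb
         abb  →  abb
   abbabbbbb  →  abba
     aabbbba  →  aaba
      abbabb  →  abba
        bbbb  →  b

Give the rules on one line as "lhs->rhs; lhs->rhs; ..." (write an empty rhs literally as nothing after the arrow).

baa->ab; bab->ba; bbb->

  | bbaaaaab => babaaab => baaaab => abaab => aabb
  | bababbba => baabbba => abbbba => aba
  | baab => abb
  | abb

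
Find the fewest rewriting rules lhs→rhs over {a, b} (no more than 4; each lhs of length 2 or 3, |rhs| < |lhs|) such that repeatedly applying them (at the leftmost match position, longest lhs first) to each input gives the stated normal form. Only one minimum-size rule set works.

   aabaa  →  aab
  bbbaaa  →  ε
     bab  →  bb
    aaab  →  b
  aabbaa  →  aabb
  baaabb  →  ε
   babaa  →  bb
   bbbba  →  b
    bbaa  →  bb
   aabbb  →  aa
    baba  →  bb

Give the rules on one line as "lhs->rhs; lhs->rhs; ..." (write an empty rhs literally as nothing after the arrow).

  | aabaa => aaba => aab
  | bbbaaa => aaa => ε
  | bab => bb
  | aaab => b

aaa->; ba->b; bbb->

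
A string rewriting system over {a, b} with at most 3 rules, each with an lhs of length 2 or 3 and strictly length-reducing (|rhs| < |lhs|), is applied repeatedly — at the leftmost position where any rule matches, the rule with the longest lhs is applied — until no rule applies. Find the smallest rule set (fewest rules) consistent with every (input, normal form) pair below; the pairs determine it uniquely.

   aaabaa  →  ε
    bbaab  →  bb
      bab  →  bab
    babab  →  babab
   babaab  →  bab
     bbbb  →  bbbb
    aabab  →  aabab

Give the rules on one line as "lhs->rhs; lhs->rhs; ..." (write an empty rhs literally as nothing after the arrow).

aaa->; baa->

  | aaabaa => baa => ε
  | bbaab => bb
  | bab
  | babab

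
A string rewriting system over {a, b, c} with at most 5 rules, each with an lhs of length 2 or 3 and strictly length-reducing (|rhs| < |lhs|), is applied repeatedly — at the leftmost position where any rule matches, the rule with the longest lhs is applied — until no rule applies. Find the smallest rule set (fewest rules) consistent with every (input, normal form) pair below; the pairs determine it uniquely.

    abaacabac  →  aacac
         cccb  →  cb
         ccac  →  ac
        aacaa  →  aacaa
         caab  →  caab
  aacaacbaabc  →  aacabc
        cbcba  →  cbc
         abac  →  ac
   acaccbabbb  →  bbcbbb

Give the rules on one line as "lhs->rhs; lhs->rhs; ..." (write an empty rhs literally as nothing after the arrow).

acb->bb; acc->bc; ba->; cc->

  | abaacabac => aacabac => aacac
  | cccb => cb
  | ccac => ac
  | aacaa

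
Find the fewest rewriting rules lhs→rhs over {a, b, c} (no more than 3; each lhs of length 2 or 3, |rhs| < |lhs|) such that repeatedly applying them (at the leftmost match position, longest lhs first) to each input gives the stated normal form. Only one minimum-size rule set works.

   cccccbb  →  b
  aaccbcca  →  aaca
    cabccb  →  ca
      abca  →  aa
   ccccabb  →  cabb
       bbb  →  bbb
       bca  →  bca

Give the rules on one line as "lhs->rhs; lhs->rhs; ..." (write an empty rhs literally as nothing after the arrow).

  | cccccbb => ccccbb => cccbb => ccbb => cbb => b
  | aaccbcca => aacbcca => aacca => aaca
  | cabccb => cacb => ca
  | abca => aa

abc->a; cb->; cc->c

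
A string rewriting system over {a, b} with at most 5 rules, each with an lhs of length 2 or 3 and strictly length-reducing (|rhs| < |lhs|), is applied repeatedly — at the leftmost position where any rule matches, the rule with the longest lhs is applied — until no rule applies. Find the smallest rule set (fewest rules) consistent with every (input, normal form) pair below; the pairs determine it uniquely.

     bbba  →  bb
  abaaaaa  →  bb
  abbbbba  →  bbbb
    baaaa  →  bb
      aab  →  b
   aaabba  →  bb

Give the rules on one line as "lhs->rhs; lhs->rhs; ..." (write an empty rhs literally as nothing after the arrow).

aaa->ab; ab->b; aba->b; bba->b

  | bbba => bb
  | abaaaaa => baaaa => baba => bb
  | abbbbba => bbbbba => bbbb
  | baaaa => baba => bb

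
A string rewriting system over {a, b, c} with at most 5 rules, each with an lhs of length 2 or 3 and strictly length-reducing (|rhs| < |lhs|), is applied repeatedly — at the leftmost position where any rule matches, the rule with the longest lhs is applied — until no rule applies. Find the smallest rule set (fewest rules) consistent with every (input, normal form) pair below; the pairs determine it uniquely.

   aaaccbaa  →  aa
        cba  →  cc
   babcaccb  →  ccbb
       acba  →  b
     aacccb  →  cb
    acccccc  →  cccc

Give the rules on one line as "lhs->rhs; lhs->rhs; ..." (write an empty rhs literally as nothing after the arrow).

  | aaaccbaa => aabbaa => abaa => aa
  | cba => cc
  | babcaccb => cbcaccb => ccaccb => ccbb
  | acba => acc => b

ab->; acc->b; ba->c; bc->c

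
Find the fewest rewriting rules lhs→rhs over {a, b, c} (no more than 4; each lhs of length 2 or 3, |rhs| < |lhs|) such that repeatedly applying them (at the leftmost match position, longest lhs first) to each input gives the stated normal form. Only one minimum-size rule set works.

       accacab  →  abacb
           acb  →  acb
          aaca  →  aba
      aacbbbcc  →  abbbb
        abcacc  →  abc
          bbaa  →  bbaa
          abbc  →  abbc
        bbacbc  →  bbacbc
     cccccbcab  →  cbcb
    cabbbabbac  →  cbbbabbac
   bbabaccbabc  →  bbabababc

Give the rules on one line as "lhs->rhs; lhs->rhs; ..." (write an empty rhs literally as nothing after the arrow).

aac->ab; ca->c; cc->; cca->ba

  | accacab => abacab => abacb
  | acb
  | aaca => aba
  | aacbbbcc => abbbbcc => abbbb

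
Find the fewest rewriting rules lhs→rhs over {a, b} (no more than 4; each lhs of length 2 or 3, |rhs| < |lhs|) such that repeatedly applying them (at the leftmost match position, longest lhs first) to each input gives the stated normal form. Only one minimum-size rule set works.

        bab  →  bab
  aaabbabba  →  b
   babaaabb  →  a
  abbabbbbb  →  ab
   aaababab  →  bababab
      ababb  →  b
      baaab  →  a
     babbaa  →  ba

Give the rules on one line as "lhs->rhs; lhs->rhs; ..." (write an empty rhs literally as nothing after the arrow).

  | bab
  | aaabbabba => babbabba => baaabba => bbabba => aabba => bbba => aa => b
  | babaaabb => babbabb => baaabb => bbabb => aabb => bbb => a
  | abbabbbbb => aaabbbbb => babbbbb => baabb => bbbb => ab

aa->b; bb->a; bbb->a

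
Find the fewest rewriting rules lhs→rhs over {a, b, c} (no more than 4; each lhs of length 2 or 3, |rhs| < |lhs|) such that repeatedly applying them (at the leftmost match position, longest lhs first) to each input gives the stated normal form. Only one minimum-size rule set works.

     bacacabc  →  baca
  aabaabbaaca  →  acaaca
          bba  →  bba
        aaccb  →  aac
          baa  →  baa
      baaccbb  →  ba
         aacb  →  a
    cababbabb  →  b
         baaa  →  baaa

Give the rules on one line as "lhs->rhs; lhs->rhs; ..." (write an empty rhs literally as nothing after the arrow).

  | bacacabc => bacaccc => baca
  | aabaabbaaca => acaabbaaca => acacbaaca => acaaca
  | bba
  | aaccb => aac

ab->c; acb->; cb->; ccc->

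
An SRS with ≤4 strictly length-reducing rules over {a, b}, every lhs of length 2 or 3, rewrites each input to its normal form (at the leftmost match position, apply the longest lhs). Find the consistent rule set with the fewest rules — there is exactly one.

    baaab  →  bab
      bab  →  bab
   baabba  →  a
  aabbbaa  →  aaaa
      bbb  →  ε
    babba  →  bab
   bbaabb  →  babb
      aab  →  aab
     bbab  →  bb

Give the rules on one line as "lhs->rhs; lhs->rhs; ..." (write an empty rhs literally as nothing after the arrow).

baa->b; bba->b; bbb->

  | baaab => bab
  | bab
  | baabba => bbba => a
  | aabbbaa => aaaa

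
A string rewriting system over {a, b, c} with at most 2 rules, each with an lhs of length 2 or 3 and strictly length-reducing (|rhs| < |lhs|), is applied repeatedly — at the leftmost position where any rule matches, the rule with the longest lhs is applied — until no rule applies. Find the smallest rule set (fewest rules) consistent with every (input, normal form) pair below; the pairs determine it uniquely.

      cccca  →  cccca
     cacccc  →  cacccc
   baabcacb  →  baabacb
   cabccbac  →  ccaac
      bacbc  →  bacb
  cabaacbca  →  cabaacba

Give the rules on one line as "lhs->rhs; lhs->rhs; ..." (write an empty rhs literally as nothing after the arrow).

abb->ca; bc->b

  | cccca
  | cacccc
  | baabcacb => baabacb
  | cabccbac => cabcbac => cabbac => ccaac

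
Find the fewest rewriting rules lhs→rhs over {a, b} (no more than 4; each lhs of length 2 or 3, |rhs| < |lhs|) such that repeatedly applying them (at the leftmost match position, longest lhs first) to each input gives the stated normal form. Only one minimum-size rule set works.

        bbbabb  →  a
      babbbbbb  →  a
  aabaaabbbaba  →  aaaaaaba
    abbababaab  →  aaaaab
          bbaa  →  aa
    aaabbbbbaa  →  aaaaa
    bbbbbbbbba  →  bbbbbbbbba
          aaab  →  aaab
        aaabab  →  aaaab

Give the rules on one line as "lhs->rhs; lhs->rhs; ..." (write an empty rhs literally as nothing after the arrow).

abb->a; baa->aa; bab->ab

  | bbbabb => bbabb => babb => abb => a
  | babbbbbb => abbbbbb => abbbb => abb => a
  | aabaaabbbaba => aaaaabbbaba => aaaaababa => aaaaaaba
  | abbababaab => aababaab => aaabaab => aaaaab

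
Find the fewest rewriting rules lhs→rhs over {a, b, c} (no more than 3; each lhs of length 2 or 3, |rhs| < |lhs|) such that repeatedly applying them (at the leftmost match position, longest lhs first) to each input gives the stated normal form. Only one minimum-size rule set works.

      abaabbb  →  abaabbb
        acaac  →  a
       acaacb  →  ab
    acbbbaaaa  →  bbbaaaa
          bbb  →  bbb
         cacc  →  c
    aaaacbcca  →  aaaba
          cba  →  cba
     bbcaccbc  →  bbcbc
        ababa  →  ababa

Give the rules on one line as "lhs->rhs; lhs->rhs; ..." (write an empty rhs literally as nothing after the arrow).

ac->; ca->a

  | abaabbb
  | acaac => aac => a
  | acaacb => aacb => ab
  | acbbbaaaa => bbbaaaa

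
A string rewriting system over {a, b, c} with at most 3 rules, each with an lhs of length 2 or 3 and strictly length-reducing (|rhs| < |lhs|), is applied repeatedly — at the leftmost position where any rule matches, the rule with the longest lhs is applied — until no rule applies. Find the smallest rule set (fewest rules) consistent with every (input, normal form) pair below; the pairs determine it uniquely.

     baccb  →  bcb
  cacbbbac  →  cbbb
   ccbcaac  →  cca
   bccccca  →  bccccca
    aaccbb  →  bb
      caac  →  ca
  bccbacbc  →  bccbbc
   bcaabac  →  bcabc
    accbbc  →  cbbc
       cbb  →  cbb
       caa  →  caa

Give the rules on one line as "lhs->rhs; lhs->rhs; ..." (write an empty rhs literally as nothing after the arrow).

  | baccb => bcb
  | cacbbbac => cbbbac => cbbb
  | ccbcaac => ccaac => cca
  | bccccca

aba->b; ac->; cbc->c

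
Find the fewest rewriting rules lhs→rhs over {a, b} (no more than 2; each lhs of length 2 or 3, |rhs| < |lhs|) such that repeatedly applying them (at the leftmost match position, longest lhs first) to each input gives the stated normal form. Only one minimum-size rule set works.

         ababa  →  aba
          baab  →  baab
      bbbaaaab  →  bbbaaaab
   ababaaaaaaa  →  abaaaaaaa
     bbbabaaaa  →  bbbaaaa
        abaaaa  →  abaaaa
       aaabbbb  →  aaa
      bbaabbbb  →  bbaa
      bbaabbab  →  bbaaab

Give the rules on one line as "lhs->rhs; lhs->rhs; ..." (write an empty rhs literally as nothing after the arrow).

abb->a; bab->b

  | ababa => aba
  | baab
  | bbbaaaab
  | ababaaaaaaa => abaaaaaaa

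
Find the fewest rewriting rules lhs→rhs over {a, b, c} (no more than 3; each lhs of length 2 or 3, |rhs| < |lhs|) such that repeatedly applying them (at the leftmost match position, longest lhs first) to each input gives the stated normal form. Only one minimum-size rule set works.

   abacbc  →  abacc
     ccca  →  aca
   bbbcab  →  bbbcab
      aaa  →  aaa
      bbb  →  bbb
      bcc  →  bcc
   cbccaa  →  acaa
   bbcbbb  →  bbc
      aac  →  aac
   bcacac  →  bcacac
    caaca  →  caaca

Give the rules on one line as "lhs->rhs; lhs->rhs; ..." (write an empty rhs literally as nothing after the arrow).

cb->c; ccc->ac

  | abacbc => abacc
  | ccca => aca
  | bbbcab
  | aaa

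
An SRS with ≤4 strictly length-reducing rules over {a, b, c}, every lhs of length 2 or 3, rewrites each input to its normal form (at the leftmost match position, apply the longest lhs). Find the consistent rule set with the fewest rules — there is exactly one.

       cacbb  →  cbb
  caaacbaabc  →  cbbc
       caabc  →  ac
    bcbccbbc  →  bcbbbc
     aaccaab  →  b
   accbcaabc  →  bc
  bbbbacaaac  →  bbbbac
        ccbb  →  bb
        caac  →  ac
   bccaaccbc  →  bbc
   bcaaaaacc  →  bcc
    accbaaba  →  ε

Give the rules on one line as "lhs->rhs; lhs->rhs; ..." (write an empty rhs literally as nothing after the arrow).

aa->; ab->a; ca->; ccb->b

  | cacbb => cbb
  | caaacbaabc => aacbaabc => cbaabc => cbbc
  | caabc => abc => ac
  | bcbccbbc => bcbbbc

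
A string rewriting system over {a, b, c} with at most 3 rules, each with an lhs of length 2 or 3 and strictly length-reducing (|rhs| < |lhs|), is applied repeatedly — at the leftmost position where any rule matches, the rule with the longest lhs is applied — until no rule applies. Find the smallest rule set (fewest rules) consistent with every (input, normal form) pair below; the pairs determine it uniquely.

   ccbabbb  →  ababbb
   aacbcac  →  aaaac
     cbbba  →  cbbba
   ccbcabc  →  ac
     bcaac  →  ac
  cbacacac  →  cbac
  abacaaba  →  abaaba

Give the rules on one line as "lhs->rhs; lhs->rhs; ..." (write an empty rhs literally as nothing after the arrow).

bc->c; ca->; cc->a

  | ccbabbb => ababbb
  | aacbcac => aaccac => aaaac
  | cbbba
  | ccbcabc => abcabc => acabc => abc => ac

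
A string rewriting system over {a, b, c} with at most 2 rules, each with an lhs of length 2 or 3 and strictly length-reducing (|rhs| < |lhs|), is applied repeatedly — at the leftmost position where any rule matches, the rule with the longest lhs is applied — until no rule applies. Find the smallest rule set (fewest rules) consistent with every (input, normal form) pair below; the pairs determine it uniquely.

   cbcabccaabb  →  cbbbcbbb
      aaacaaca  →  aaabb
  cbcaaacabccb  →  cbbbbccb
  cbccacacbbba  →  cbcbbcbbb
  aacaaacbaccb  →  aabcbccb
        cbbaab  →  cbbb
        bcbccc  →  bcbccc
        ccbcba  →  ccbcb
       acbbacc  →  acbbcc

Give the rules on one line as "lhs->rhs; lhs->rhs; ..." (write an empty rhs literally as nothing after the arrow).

ba->b; ca->b

  | cbcabccaabb => cbbbccaabb => cbbbcbabb => cbbbcbbb
  | aaacaaca => aaabaca => aaabca => aaabb
  | cbcaaacabccb => cbbaacabccb => cbbacabccb => cbbcabccb => cbbbbccb
  | cbccacacbbba => cbcbcacbbba => cbcbbcbbba => cbcbbcbbb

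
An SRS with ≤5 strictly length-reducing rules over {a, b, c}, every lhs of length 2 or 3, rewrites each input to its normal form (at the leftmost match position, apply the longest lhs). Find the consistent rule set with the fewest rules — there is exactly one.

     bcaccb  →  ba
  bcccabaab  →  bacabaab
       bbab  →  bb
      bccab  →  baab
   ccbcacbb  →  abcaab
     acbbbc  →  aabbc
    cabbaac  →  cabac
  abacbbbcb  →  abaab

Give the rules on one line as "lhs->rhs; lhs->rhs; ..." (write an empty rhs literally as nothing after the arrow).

acc->; bba->b; cb->a; cc->a

  | bcaccb => bcb => ba
  | bcccabaab => bacabaab
  | bbab => bb
  | bccab => baab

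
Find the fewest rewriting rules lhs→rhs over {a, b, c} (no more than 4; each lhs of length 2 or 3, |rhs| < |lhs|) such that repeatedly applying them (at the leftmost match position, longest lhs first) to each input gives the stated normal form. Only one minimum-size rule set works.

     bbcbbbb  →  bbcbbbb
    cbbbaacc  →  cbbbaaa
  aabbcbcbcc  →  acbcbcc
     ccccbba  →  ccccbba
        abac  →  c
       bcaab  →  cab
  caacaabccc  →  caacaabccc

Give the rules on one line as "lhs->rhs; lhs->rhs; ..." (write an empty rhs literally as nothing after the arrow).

  | bbcbbbb
  | cbbbaacc => cbbbaaa
  | aabbcbcbcc => acbcbcc
  | ccccbba

aba->; abb->; acc->aa; bca->c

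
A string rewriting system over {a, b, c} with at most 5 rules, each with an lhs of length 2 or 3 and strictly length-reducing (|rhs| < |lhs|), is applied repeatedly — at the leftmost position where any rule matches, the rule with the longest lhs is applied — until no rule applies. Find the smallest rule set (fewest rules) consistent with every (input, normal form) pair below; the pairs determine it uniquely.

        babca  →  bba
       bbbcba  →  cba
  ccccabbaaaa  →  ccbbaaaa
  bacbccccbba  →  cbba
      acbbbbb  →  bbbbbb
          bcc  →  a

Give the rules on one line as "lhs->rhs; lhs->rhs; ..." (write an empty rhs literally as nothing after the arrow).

  | babca => baca => bba
  | bbbcba => bbcba => bcba => cba
  | ccccabbaaaa => ccbbaaaa
  | bacbccccbba => bbbccccbba => bbaccbba => bbbcbba => bbcbba => bcbba => cbba

ac->b; bc->c; bcc->a; cca->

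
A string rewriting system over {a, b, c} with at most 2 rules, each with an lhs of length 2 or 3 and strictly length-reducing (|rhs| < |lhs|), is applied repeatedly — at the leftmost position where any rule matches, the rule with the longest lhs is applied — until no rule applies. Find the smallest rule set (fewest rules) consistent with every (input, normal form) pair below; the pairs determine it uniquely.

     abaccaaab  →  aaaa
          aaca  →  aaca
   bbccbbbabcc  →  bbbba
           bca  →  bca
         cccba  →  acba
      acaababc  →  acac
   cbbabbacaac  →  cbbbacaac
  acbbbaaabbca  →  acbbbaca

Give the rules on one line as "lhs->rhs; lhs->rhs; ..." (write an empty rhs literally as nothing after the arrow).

  | abaccaaab => accaaab => aaaaab => aaaa
  | aaca
  | bbccbbbabcc => bbabbbabcc => bbbbabcc => bbbbcc => bbbba
  | bca

ab->; cc->a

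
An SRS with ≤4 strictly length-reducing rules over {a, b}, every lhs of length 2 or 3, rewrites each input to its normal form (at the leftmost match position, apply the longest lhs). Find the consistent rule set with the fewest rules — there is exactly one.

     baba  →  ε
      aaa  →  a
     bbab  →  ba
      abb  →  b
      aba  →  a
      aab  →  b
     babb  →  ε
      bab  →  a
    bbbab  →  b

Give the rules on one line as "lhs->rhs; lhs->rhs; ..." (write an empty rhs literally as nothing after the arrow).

  | baba => aa => ε
  | aaa => a
  | bbab => ba
  | abb => b

aa->; ab->; bab->a; bbb->a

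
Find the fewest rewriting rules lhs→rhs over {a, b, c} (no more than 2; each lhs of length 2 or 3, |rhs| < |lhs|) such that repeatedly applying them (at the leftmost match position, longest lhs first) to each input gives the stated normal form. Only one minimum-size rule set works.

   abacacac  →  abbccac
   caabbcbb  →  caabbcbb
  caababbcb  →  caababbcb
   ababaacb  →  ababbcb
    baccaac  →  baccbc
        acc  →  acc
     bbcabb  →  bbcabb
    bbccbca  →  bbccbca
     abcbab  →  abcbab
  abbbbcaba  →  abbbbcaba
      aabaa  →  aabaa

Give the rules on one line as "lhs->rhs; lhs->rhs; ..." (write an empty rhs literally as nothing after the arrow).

aac->bc; aca->bc

  | abacacac => abbccac
  | caabbcbb
  | caababbcb
  | ababaacb => ababbcb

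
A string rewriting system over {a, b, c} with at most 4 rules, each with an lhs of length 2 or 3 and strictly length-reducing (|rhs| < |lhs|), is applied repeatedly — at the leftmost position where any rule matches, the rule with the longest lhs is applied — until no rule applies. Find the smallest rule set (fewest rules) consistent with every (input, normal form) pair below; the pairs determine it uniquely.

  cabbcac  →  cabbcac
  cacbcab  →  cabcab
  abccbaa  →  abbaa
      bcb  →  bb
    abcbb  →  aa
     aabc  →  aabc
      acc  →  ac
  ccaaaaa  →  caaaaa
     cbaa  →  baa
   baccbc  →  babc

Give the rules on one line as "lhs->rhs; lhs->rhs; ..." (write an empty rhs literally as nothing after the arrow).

bbb->a; cb->b; cc->c

  | cabbcac
  | cacbcab => cabcab
  | abccbaa => abcbaa => abbaa
  | bcb => bb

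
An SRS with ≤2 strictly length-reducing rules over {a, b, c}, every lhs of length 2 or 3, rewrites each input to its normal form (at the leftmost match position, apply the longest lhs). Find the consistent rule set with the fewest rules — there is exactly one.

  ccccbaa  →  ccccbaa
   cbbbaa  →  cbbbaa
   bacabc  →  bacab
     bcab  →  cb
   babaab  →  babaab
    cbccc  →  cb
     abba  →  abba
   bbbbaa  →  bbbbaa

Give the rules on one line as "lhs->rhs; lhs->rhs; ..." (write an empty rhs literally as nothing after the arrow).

bc->b; bca->c

  | ccccbaa
  | cbbbaa
  | bacabc => bacab
  | bcab => cb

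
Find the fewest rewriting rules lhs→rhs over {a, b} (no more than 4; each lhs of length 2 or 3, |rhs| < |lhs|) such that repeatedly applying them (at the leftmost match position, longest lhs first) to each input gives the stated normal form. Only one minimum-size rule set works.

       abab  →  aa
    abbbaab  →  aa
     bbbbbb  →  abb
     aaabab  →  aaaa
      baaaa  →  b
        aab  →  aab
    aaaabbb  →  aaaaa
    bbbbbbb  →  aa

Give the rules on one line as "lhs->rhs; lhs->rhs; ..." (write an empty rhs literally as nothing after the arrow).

  | abab => aa
  | abbbaab => abaaab => abab => aa
  | bbbbbb => babbb => abb
  | aaabab => aaaa

ba->a; baa->b; bab->a; bbb->ba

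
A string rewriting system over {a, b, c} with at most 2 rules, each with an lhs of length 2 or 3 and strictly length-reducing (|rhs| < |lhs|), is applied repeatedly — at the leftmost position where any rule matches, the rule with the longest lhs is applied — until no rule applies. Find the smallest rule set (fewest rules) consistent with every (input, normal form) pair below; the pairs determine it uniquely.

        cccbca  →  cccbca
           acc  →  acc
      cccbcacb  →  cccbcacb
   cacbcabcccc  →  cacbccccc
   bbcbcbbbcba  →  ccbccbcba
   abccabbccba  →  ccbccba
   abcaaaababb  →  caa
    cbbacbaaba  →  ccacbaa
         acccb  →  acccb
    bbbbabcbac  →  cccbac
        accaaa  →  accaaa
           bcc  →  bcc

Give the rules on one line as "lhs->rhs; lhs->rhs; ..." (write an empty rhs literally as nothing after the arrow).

ab->; bb->c

  | cccbca
  | acc
  | cccbcacb
  | cacbcabcccc => cacbccccc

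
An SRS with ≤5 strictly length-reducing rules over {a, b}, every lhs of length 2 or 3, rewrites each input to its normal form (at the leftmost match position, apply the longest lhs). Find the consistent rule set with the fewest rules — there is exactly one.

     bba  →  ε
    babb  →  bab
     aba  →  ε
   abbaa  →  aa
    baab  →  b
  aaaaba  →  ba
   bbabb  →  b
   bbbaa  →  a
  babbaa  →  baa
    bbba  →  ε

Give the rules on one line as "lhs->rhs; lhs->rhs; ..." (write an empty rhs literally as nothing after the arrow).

  | bba => ε
  | babb => bab
  | aba => ε
  | abbaa => aa

aab->b; aba->; bb->b; bba->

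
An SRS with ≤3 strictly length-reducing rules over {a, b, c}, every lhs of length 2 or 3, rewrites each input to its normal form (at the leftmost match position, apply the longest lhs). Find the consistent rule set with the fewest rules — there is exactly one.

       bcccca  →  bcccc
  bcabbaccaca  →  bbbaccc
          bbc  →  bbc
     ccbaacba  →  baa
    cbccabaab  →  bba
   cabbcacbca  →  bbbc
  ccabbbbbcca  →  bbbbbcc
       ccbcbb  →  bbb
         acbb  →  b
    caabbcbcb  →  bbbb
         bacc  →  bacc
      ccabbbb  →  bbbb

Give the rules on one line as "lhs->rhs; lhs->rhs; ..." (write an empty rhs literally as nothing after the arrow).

ab->; ca->c; cb->b

  | bcccca => bcccc
  | bcabbaccaca => bcbbaccaca => bbbaccaca => bbbaccca => bbbaccc
  | bbc
  | ccbaacba => cbaacba => baacba => baaba => baa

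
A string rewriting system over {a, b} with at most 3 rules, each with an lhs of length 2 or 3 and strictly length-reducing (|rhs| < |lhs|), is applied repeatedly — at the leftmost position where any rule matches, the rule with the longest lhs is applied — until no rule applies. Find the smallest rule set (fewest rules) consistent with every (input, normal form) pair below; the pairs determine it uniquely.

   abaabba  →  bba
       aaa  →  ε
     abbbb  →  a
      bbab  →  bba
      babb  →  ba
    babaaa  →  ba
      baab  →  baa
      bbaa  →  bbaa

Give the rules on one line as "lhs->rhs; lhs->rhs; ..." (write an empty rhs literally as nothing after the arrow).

aaa->; ab->a

  | abaabba => aaabba => bba
  | aaa => ε
  | abbbb => abbb => abb => ab => a
  | bbab => bba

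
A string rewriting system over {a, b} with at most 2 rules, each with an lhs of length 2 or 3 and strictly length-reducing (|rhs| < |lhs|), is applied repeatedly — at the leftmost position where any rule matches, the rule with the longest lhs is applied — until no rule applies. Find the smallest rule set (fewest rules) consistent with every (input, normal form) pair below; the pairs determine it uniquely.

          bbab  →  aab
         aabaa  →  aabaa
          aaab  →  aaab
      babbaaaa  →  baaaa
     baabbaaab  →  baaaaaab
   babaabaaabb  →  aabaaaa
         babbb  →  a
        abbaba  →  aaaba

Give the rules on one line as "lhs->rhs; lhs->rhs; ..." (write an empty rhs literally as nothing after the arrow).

bab->; bb->a

  | bbab => aab
  | aabaa
  | aaab
  | babbaaaa => baaaa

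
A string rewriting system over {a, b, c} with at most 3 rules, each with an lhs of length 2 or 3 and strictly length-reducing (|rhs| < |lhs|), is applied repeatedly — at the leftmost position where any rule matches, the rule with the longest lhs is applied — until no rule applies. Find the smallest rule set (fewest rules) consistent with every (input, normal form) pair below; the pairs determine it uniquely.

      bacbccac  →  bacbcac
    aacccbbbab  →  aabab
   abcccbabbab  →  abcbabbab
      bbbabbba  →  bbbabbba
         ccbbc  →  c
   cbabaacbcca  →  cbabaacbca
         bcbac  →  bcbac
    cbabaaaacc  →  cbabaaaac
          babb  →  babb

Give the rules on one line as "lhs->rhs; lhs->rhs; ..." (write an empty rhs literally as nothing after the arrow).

  | bacbccac => bacbcac
  | aacccbbbab => aaccbbbab => aacbbbab => aabab
  | abcccbabbab => abccbabbab => abcbabbab
  | bbbabbba

cbb->; cc->c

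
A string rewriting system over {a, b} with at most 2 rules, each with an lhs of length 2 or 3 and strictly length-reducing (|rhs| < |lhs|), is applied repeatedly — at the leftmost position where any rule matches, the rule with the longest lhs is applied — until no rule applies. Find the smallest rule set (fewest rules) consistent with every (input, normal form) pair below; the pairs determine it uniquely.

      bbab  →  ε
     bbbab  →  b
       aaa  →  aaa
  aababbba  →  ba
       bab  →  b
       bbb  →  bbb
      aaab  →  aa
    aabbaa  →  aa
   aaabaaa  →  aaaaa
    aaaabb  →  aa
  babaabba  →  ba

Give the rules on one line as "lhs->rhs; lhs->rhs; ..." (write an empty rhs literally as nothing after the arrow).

  | bbab => ab => ε
  | bbbab => bab => b
  | aaa
  | aababbba => aabbba => abba => ba

ab->; bba->a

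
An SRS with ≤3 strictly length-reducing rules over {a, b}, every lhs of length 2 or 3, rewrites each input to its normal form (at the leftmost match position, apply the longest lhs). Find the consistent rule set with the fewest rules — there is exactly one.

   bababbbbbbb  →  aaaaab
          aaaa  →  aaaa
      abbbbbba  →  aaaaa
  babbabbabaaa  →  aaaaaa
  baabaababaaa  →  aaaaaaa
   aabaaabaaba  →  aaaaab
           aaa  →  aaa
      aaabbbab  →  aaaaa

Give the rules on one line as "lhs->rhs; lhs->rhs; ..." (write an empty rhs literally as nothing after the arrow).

  | bababbbbbbb => bbabbbbbbb => aabbbbbbb => aaabbbbb => aaaabbb => aaaaab
  | aaaa
  | abbbbbba => aabbbba => aaabba => aaaaa
  | babbabbabaaa => bbbabbabaaa => ababbabaaa => abbbabaaa => aababaaa => aabbaaa => aaaaaa

ba->b; bb->a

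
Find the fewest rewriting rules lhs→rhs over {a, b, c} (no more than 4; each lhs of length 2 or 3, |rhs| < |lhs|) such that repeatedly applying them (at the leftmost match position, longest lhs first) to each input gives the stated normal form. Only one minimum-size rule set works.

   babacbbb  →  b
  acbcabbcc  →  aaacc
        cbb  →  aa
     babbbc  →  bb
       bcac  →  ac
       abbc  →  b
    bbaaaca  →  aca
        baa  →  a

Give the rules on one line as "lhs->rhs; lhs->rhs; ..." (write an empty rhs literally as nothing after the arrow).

ab->b; ba->; bc->; cbb->aa

  | babacbbb => bacbbb => cbbb => aab => ab => b
  | acbcabbcc => acabbcc => acbbcc => aaacc
  | cbb => aa
  | babbbc => bbbc => bb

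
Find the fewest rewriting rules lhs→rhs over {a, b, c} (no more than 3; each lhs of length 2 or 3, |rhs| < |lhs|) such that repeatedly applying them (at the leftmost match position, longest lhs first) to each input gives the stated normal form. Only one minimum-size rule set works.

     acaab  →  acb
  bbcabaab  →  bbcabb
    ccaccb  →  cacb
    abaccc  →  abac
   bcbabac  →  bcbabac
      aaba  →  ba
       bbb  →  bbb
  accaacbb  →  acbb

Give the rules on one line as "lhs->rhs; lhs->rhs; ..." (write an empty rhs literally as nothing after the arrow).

  | acaab => acb
  | bbcabaab => bbcabb
  | ccaccb => caccb => cacb
  | abaccc => abacc => abac

aa->; cc->c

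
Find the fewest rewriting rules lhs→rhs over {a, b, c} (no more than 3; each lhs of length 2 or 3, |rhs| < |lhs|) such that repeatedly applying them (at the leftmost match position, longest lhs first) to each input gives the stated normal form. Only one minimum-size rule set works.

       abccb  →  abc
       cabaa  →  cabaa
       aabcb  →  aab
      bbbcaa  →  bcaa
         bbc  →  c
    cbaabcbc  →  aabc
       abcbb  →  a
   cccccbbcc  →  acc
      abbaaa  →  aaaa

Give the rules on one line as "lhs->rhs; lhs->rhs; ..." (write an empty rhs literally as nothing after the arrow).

bb->; cb->; ccc->a

  | abccb => abc
  | cabaa
  | aabcb => aab
  | bbbcaa => bcaa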